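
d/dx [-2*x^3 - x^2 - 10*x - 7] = -6*x^2 - 2*x - 10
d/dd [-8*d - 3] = -8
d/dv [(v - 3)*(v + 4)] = 2*v + 1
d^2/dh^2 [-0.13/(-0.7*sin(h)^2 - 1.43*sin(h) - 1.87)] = (-0.2548*sin(h)^4 - 0.39039*sin(h)^3 + 0.797043*sin(h)^2 + 1.128413*sin(h) + 0.191334)/(0.7*sin(h)^2 + 1.43*sin(h) + 1.87)^3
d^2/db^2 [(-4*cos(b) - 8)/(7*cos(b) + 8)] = 24*(7*cos(b)^2 - 8*cos(b) - 14)/(7*cos(b) + 8)^3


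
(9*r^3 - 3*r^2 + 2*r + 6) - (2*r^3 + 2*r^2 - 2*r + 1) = 7*r^3 - 5*r^2 + 4*r + 5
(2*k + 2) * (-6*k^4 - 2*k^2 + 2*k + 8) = -12*k^5 - 12*k^4 - 4*k^3 + 20*k + 16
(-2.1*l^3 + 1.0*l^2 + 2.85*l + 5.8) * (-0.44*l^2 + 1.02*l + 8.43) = 0.924*l^5 - 2.582*l^4 - 17.937*l^3 + 8.785*l^2 + 29.9415*l + 48.894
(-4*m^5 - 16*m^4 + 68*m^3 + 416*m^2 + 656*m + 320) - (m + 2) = -4*m^5 - 16*m^4 + 68*m^3 + 416*m^2 + 655*m + 318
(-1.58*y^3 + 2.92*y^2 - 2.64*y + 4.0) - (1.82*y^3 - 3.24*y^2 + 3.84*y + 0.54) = -3.4*y^3 + 6.16*y^2 - 6.48*y + 3.46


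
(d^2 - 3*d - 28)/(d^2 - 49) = (d + 4)/(d + 7)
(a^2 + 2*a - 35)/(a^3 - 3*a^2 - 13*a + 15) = (a + 7)/(a^2 + 2*a - 3)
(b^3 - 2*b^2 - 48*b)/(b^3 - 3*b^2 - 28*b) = (-b^2 + 2*b + 48)/(-b^2 + 3*b + 28)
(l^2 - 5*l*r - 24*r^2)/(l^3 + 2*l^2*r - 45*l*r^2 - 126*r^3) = (-l + 8*r)/(-l^2 + l*r + 42*r^2)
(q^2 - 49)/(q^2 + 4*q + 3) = (q^2 - 49)/(q^2 + 4*q + 3)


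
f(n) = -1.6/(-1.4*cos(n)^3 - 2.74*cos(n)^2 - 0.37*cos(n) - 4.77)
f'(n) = -1.6*(-4.2*sin(n)*cos(n)^2 - 5.48*sin(n)*cos(n) - 0.37*sin(n))/(-1.4*cos(n)^3 - 2.74*cos(n)^2 - 0.37*cos(n) - 4.77)^2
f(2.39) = 0.30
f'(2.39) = -0.05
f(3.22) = 0.28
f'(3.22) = 0.00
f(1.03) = 0.27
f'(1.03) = 0.17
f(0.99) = 0.27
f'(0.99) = 0.17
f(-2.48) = 0.29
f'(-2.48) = 0.04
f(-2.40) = 0.29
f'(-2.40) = 0.05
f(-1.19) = 0.30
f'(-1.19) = -0.15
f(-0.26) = 0.18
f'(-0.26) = -0.05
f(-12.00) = 0.20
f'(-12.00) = 0.11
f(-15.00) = 0.29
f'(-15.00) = 0.05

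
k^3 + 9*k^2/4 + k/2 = k*(k + 1/4)*(k + 2)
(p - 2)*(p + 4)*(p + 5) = p^3 + 7*p^2 + 2*p - 40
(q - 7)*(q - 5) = q^2 - 12*q + 35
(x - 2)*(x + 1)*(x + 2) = x^3 + x^2 - 4*x - 4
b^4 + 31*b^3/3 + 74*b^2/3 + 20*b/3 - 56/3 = (b - 2/3)*(b + 2)^2*(b + 7)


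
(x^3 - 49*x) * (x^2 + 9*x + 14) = x^5 + 9*x^4 - 35*x^3 - 441*x^2 - 686*x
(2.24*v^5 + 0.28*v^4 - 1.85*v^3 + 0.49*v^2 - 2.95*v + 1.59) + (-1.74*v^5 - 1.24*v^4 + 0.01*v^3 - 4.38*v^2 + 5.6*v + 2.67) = 0.5*v^5 - 0.96*v^4 - 1.84*v^3 - 3.89*v^2 + 2.65*v + 4.26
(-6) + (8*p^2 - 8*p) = 8*p^2 - 8*p - 6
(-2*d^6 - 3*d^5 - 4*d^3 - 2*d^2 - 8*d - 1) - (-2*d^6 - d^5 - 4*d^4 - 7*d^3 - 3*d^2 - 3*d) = -2*d^5 + 4*d^4 + 3*d^3 + d^2 - 5*d - 1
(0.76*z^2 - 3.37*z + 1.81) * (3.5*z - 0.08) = 2.66*z^3 - 11.8558*z^2 + 6.6046*z - 0.1448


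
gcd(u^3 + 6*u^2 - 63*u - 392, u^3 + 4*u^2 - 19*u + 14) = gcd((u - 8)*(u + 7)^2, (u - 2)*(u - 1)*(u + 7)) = u + 7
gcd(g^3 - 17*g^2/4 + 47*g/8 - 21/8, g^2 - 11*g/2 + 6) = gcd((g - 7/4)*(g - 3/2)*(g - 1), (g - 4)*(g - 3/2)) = g - 3/2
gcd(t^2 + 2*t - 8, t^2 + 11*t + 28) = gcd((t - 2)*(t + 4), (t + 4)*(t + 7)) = t + 4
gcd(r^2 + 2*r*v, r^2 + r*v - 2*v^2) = r + 2*v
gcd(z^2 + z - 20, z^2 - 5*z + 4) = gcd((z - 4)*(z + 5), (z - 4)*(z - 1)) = z - 4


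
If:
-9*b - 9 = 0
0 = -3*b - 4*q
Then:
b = -1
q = 3/4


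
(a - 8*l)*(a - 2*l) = a^2 - 10*a*l + 16*l^2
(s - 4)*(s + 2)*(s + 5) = s^3 + 3*s^2 - 18*s - 40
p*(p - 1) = p^2 - p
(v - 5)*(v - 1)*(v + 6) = v^3 - 31*v + 30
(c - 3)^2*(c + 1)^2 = c^4 - 4*c^3 - 2*c^2 + 12*c + 9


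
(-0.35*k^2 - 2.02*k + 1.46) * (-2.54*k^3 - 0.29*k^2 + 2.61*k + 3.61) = 0.889*k^5 + 5.2323*k^4 - 4.0361*k^3 - 6.9591*k^2 - 3.4816*k + 5.2706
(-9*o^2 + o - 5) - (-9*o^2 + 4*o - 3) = -3*o - 2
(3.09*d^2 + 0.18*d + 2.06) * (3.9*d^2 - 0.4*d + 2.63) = 12.051*d^4 - 0.534*d^3 + 16.0887*d^2 - 0.3506*d + 5.4178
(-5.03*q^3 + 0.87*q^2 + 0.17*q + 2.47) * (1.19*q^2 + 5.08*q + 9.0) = -5.9857*q^5 - 24.5171*q^4 - 40.6481*q^3 + 11.6329*q^2 + 14.0776*q + 22.23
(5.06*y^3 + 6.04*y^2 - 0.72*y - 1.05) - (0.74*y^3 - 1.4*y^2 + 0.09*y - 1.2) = 4.32*y^3 + 7.44*y^2 - 0.81*y + 0.15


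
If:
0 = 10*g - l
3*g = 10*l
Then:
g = 0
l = 0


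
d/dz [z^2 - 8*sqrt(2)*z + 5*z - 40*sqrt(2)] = 2*z - 8*sqrt(2) + 5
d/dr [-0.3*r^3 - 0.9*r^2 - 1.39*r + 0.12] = -0.9*r^2 - 1.8*r - 1.39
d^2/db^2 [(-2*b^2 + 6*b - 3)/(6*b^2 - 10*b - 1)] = 8*(24*b^3 - 90*b^2 + 162*b - 95)/(216*b^6 - 1080*b^5 + 1692*b^4 - 640*b^3 - 282*b^2 - 30*b - 1)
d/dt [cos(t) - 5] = -sin(t)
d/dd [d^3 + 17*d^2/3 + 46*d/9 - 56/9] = 3*d^2 + 34*d/3 + 46/9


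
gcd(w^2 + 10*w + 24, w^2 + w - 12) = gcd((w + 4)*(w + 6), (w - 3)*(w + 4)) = w + 4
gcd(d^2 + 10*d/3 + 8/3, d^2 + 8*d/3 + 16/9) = d + 4/3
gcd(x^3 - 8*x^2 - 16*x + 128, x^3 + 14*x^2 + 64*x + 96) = x + 4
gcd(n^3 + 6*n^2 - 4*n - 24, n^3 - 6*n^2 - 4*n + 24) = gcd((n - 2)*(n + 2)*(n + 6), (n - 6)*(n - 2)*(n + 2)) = n^2 - 4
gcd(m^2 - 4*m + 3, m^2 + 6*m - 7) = m - 1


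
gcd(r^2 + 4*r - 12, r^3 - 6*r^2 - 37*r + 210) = r + 6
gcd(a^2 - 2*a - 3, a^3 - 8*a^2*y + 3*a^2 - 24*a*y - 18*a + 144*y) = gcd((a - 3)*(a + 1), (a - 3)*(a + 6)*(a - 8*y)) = a - 3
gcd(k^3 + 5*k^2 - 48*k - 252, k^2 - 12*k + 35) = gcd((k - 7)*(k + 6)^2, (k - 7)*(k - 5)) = k - 7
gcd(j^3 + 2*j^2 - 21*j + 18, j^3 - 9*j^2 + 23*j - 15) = j^2 - 4*j + 3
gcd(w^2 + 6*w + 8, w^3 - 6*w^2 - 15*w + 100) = w + 4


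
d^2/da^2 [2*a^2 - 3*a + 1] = 4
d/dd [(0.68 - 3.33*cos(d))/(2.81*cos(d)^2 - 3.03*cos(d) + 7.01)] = (-9.3573*cos(d)^2 + 3.8216*cos(d) + 21.2829)*sin(d)/(7.8961*cos(d)^4 - 17.0286*cos(d)^3 + 48.5771*cos(d)^2 - 42.4806*cos(d) + 49.1401)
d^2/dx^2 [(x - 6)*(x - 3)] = 2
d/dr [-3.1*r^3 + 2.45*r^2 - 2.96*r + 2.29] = -9.3*r^2 + 4.9*r - 2.96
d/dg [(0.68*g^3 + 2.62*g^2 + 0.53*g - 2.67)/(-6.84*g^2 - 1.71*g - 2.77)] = (-4.6512*g^4 - 2.3256*g^3 - 6.5058*g^2 - 51.0404*g - 6.0338)/(46.7856*g^4 + 23.3928*g^3 + 40.8177*g^2 + 9.4734*g + 7.6729)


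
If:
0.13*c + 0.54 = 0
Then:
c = -4.15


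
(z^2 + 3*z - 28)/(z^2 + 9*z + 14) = (z - 4)/(z + 2)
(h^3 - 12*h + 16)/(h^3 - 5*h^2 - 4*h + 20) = (h^2 + 2*h - 8)/(h^2 - 3*h - 10)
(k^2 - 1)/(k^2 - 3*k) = (k^2 - 1)/(k*(k - 3))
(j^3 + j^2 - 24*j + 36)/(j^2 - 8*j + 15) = (j^2 + 4*j - 12)/(j - 5)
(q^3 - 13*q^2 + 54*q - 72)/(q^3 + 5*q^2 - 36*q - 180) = (q^2 - 7*q + 12)/(q^2 + 11*q + 30)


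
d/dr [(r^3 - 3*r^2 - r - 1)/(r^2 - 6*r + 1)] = (r^4 - 12*r^3 + 22*r^2 - 4*r - 7)/(r^4 - 12*r^3 + 38*r^2 - 12*r + 1)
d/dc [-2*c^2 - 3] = -4*c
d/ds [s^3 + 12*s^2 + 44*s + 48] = 3*s^2 + 24*s + 44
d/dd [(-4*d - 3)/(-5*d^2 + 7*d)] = (-20*d^2 - 30*d + 21)/(d^2*(25*d^2 - 70*d + 49))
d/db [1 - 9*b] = -9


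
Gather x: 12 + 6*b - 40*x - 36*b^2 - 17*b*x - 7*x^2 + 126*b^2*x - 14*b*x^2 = -36*b^2 + 6*b + x^2*(-14*b - 7) + x*(126*b^2 - 17*b - 40) + 12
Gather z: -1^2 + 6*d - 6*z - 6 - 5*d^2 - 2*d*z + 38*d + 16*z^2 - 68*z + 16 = -5*d^2 + 44*d + 16*z^2 + z*(-2*d - 74) + 9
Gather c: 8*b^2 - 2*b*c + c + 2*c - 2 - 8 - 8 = 8*b^2 + c*(3 - 2*b) - 18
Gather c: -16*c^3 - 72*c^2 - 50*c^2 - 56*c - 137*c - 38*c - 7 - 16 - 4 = -16*c^3 - 122*c^2 - 231*c - 27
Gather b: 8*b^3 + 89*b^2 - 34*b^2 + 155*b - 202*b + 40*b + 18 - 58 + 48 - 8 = 8*b^3 + 55*b^2 - 7*b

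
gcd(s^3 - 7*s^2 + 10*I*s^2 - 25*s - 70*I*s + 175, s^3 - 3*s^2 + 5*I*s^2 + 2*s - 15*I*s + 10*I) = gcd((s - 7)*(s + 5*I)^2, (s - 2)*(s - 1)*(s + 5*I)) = s + 5*I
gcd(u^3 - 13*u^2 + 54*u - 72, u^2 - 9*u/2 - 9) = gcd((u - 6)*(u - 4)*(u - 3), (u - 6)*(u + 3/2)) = u - 6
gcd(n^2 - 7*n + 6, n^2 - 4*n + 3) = n - 1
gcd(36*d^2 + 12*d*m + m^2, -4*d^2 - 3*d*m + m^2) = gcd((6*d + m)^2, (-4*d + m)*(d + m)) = 1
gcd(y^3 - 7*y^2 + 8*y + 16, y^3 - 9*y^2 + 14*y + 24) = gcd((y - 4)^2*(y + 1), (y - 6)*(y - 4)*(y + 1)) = y^2 - 3*y - 4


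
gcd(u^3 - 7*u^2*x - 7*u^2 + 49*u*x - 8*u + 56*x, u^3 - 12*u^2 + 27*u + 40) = u^2 - 7*u - 8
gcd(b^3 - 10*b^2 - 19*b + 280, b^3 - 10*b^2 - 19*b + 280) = b^3 - 10*b^2 - 19*b + 280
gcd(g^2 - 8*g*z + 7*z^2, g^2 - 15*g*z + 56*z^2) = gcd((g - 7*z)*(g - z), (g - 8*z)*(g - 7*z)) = -g + 7*z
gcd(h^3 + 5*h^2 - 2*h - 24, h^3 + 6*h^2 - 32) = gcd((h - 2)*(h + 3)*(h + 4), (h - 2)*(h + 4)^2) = h^2 + 2*h - 8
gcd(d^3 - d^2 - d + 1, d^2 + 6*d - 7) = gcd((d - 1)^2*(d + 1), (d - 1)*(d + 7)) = d - 1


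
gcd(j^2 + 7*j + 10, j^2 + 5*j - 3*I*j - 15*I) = j + 5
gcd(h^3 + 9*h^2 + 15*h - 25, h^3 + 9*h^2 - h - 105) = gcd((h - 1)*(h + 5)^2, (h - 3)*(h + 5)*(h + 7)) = h + 5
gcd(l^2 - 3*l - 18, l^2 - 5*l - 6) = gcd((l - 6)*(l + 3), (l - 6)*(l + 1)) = l - 6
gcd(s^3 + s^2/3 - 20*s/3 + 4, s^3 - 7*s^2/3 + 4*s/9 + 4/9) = s^2 - 8*s/3 + 4/3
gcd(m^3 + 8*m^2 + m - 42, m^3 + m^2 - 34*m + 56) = m^2 + 5*m - 14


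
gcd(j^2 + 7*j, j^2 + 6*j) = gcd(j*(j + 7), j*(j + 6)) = j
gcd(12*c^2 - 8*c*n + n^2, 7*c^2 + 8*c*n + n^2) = 1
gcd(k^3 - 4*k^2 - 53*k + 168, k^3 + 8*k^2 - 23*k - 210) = k + 7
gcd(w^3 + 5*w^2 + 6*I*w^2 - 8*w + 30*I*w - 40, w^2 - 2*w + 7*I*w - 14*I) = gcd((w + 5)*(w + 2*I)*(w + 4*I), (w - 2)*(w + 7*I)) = 1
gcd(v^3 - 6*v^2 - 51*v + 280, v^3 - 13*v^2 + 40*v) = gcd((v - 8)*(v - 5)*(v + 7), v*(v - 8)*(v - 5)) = v^2 - 13*v + 40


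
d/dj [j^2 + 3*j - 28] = 2*j + 3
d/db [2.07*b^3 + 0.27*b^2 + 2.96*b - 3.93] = 6.21*b^2 + 0.54*b + 2.96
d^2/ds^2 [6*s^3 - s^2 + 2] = 36*s - 2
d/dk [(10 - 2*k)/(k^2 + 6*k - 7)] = 2*(-k^2 - 6*k + 2*(k - 5)*(k + 3) + 7)/(k^2 + 6*k - 7)^2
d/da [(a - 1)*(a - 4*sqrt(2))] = 2*a - 4*sqrt(2) - 1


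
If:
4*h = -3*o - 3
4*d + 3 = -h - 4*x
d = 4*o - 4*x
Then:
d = -52*x/61 - 36/61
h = -36*x/61 - 39/61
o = 48*x/61 - 9/61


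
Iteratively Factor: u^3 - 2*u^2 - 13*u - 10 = (u + 2)*(u^2 - 4*u - 5) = (u + 1)*(u + 2)*(u - 5)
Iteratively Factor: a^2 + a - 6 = (a + 3)*(a - 2)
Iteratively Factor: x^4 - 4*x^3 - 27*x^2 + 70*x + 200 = (x + 4)*(x^3 - 8*x^2 + 5*x + 50) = (x + 2)*(x + 4)*(x^2 - 10*x + 25) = (x - 5)*(x + 2)*(x + 4)*(x - 5)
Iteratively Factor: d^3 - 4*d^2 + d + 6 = (d + 1)*(d^2 - 5*d + 6) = (d - 3)*(d + 1)*(d - 2)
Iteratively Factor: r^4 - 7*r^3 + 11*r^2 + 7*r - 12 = (r - 3)*(r^3 - 4*r^2 - r + 4) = (r - 3)*(r + 1)*(r^2 - 5*r + 4) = (r - 3)*(r - 1)*(r + 1)*(r - 4)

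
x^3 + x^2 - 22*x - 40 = (x - 5)*(x + 2)*(x + 4)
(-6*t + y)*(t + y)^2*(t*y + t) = -6*t^4*y - 6*t^4 - 11*t^3*y^2 - 11*t^3*y - 4*t^2*y^3 - 4*t^2*y^2 + t*y^4 + t*y^3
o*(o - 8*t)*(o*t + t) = o^3*t - 8*o^2*t^2 + o^2*t - 8*o*t^2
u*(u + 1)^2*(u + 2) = u^4 + 4*u^3 + 5*u^2 + 2*u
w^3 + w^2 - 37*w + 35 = (w - 5)*(w - 1)*(w + 7)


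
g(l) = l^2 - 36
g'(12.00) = 24.00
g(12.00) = 108.00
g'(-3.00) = -6.00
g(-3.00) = -27.00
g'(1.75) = 3.50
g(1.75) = -32.94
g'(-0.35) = -0.70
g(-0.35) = -35.88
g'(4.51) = 9.02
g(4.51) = -15.66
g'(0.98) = 1.96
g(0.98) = -35.04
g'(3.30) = 6.60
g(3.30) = -25.11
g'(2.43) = 4.86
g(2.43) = -30.10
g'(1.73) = 3.46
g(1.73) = -33.01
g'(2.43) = 4.86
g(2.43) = -30.10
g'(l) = 2*l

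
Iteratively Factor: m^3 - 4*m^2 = (m)*(m^2 - 4*m) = m*(m - 4)*(m)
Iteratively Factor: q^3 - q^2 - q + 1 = (q - 1)*(q^2 - 1) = (q - 1)*(q + 1)*(q - 1)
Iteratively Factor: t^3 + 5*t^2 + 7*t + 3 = (t + 3)*(t^2 + 2*t + 1) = (t + 1)*(t + 3)*(t + 1)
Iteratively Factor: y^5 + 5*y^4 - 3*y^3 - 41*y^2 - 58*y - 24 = (y + 1)*(y^4 + 4*y^3 - 7*y^2 - 34*y - 24) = (y - 3)*(y + 1)*(y^3 + 7*y^2 + 14*y + 8) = (y - 3)*(y + 1)^2*(y^2 + 6*y + 8) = (y - 3)*(y + 1)^2*(y + 4)*(y + 2)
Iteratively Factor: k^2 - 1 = (k - 1)*(k + 1)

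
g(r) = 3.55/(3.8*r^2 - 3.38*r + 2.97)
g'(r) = 3.55*(3.38 - 7.6*r)/(3.8*r^2 - 3.38*r + 2.97)^2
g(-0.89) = 0.39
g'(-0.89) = 0.45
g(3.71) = 0.08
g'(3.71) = -0.05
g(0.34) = 1.57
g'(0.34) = 0.55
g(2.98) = 0.13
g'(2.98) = -0.10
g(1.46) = 0.58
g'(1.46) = -0.73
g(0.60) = 1.54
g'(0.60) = -0.79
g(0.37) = 1.59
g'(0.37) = 0.40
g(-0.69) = 0.50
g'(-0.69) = 0.61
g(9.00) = 0.01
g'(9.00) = -0.00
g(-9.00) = 0.01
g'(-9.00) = 0.00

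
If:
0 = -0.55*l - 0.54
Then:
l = -0.98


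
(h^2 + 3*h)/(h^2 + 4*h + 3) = h/(h + 1)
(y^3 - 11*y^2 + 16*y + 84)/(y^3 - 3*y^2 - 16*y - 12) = (y - 7)/(y + 1)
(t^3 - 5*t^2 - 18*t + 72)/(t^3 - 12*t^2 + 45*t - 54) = (t + 4)/(t - 3)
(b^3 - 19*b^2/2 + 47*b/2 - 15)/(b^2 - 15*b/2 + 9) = (2*b^2 - 7*b + 5)/(2*b - 3)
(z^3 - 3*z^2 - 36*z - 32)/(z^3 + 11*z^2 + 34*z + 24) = (z - 8)/(z + 6)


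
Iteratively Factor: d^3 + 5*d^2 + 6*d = (d)*(d^2 + 5*d + 6) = d*(d + 3)*(d + 2)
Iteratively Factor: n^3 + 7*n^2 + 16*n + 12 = (n + 2)*(n^2 + 5*n + 6) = (n + 2)^2*(n + 3)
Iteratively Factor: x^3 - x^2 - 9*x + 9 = (x - 3)*(x^2 + 2*x - 3) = (x - 3)*(x - 1)*(x + 3)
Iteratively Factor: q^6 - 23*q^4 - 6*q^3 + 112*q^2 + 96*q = (q)*(q^5 - 23*q^3 - 6*q^2 + 112*q + 96) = q*(q - 4)*(q^4 + 4*q^3 - 7*q^2 - 34*q - 24) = q*(q - 4)*(q + 4)*(q^3 - 7*q - 6) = q*(q - 4)*(q - 3)*(q + 4)*(q^2 + 3*q + 2) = q*(q - 4)*(q - 3)*(q + 2)*(q + 4)*(q + 1)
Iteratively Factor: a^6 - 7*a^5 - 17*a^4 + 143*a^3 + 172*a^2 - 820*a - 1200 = (a + 2)*(a^5 - 9*a^4 + a^3 + 141*a^2 - 110*a - 600) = (a - 5)*(a + 2)*(a^4 - 4*a^3 - 19*a^2 + 46*a + 120) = (a - 5)*(a - 4)*(a + 2)*(a^3 - 19*a - 30) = (a - 5)*(a - 4)*(a + 2)*(a + 3)*(a^2 - 3*a - 10) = (a - 5)*(a - 4)*(a + 2)^2*(a + 3)*(a - 5)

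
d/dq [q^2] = 2*q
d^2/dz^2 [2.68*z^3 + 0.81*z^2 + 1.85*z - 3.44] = 16.08*z + 1.62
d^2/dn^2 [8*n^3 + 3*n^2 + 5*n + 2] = 48*n + 6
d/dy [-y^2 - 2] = -2*y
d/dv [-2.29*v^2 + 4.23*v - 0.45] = 4.23 - 4.58*v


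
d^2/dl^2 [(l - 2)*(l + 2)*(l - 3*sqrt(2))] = 6*l - 6*sqrt(2)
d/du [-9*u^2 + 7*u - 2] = 7 - 18*u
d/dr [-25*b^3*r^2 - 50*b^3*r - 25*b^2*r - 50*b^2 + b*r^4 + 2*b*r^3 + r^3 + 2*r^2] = -50*b^3*r - 50*b^3 - 25*b^2 + 4*b*r^3 + 6*b*r^2 + 3*r^2 + 4*r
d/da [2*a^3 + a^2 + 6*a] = 6*a^2 + 2*a + 6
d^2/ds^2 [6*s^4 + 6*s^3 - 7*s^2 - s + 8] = 72*s^2 + 36*s - 14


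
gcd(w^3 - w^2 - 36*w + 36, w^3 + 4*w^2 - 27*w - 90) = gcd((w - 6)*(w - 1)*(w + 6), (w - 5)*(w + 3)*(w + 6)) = w + 6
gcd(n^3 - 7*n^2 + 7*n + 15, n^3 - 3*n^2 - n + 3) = n^2 - 2*n - 3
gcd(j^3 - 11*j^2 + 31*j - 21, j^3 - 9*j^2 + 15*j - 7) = j^2 - 8*j + 7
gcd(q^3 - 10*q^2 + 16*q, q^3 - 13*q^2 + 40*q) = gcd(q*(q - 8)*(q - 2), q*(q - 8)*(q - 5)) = q^2 - 8*q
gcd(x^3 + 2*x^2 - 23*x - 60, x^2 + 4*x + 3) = x + 3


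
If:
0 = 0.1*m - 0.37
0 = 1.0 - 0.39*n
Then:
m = 3.70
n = 2.56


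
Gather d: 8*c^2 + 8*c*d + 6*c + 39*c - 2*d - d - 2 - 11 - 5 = 8*c^2 + 45*c + d*(8*c - 3) - 18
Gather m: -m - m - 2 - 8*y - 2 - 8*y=-2*m - 16*y - 4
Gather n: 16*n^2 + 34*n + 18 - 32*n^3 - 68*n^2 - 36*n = -32*n^3 - 52*n^2 - 2*n + 18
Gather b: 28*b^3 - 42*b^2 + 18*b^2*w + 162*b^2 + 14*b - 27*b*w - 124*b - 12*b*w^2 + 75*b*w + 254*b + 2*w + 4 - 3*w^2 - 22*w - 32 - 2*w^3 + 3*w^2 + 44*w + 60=28*b^3 + b^2*(18*w + 120) + b*(-12*w^2 + 48*w + 144) - 2*w^3 + 24*w + 32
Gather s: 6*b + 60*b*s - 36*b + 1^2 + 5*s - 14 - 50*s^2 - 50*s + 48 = -30*b - 50*s^2 + s*(60*b - 45) + 35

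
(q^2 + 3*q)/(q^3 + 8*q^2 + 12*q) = (q + 3)/(q^2 + 8*q + 12)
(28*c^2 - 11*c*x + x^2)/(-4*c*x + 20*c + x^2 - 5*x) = (-7*c + x)/(x - 5)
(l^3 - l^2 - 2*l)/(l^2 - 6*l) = (l^2 - l - 2)/(l - 6)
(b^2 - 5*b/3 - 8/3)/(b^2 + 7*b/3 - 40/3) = (b + 1)/(b + 5)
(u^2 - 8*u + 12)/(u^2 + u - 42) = (u - 2)/(u + 7)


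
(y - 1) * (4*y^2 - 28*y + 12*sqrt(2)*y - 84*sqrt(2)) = 4*y^3 - 32*y^2 + 12*sqrt(2)*y^2 - 96*sqrt(2)*y + 28*y + 84*sqrt(2)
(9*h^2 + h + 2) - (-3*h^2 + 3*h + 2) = 12*h^2 - 2*h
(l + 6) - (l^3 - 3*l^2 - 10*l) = -l^3 + 3*l^2 + 11*l + 6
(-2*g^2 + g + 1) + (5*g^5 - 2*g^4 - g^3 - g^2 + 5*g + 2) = 5*g^5 - 2*g^4 - g^3 - 3*g^2 + 6*g + 3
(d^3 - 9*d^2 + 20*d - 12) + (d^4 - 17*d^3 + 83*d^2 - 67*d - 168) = d^4 - 16*d^3 + 74*d^2 - 47*d - 180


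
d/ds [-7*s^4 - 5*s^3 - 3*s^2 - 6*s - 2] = -28*s^3 - 15*s^2 - 6*s - 6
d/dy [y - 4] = 1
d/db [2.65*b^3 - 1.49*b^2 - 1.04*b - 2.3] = 7.95*b^2 - 2.98*b - 1.04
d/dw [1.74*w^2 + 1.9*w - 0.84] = 3.48*w + 1.9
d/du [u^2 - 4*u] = 2*u - 4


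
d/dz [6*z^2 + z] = 12*z + 1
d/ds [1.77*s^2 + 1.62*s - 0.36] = 3.54*s + 1.62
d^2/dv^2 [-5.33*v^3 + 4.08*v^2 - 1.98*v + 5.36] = 8.16 - 31.98*v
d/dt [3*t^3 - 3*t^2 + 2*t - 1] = 9*t^2 - 6*t + 2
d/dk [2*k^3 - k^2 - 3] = 2*k*(3*k - 1)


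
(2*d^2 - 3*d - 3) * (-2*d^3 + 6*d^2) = -4*d^5 + 18*d^4 - 12*d^3 - 18*d^2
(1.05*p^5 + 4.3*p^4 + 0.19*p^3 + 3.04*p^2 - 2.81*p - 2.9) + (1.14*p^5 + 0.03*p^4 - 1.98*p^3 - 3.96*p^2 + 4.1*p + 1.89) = 2.19*p^5 + 4.33*p^4 - 1.79*p^3 - 0.92*p^2 + 1.29*p - 1.01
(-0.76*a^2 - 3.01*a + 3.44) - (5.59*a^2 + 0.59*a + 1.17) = -6.35*a^2 - 3.6*a + 2.27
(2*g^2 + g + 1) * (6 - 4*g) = -8*g^3 + 8*g^2 + 2*g + 6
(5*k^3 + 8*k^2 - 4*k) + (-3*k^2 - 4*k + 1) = 5*k^3 + 5*k^2 - 8*k + 1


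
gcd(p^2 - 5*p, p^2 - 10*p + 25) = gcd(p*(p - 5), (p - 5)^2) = p - 5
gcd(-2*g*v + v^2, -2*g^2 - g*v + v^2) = -2*g + v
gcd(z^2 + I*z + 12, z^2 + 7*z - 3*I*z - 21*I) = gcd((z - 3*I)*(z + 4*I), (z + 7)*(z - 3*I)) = z - 3*I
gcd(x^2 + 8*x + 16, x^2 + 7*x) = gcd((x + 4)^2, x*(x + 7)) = 1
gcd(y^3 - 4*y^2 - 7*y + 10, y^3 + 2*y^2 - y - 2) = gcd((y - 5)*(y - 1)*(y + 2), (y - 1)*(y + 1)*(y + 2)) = y^2 + y - 2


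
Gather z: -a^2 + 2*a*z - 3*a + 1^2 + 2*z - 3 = -a^2 - 3*a + z*(2*a + 2) - 2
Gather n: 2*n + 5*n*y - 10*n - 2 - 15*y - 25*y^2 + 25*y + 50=n*(5*y - 8) - 25*y^2 + 10*y + 48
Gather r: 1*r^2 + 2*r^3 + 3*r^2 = 2*r^3 + 4*r^2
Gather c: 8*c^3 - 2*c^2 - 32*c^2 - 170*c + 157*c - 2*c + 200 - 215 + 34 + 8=8*c^3 - 34*c^2 - 15*c + 27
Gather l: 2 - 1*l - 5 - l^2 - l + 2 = -l^2 - 2*l - 1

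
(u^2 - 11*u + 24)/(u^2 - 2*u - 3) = (u - 8)/(u + 1)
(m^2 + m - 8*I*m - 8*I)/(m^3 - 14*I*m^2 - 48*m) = (m + 1)/(m*(m - 6*I))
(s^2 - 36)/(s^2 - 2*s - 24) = (s + 6)/(s + 4)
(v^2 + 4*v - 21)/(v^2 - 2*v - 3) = (v + 7)/(v + 1)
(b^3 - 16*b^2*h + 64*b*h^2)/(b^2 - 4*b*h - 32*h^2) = b*(b - 8*h)/(b + 4*h)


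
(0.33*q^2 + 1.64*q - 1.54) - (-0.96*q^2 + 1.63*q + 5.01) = 1.29*q^2 + 0.01*q - 6.55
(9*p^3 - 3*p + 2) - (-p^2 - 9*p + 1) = 9*p^3 + p^2 + 6*p + 1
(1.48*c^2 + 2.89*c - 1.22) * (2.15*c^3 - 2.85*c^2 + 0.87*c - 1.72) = 3.182*c^5 + 1.9955*c^4 - 9.5719*c^3 + 3.4457*c^2 - 6.0322*c + 2.0984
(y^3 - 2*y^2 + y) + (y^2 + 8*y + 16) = y^3 - y^2 + 9*y + 16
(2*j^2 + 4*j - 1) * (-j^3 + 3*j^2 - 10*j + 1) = -2*j^5 + 2*j^4 - 7*j^3 - 41*j^2 + 14*j - 1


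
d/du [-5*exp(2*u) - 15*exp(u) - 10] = (-10*exp(u) - 15)*exp(u)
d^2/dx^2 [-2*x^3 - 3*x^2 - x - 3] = -12*x - 6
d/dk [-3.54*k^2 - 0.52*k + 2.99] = -7.08*k - 0.52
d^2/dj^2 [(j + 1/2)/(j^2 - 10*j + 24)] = ((19 - 6*j)*(j^2 - 10*j + 24) + (j - 5)^2*(8*j + 4))/(j^2 - 10*j + 24)^3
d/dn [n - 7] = 1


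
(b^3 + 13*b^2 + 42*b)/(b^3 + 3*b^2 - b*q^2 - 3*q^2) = b*(b^2 + 13*b + 42)/(b^3 + 3*b^2 - b*q^2 - 3*q^2)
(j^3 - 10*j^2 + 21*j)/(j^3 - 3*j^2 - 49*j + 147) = j/(j + 7)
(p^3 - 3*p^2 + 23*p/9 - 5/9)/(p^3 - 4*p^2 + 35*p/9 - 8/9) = (3*p - 5)/(3*p - 8)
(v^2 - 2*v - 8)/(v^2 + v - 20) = (v + 2)/(v + 5)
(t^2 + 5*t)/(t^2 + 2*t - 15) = t/(t - 3)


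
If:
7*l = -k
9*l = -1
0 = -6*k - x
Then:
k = 7/9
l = -1/9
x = -14/3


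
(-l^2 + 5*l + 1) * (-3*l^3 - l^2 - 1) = 3*l^5 - 14*l^4 - 8*l^3 - 5*l - 1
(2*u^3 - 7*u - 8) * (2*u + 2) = 4*u^4 + 4*u^3 - 14*u^2 - 30*u - 16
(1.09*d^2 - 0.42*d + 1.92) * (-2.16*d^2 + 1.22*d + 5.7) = -2.3544*d^4 + 2.237*d^3 + 1.5534*d^2 - 0.0516000000000001*d + 10.944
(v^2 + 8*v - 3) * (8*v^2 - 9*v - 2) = 8*v^4 + 55*v^3 - 98*v^2 + 11*v + 6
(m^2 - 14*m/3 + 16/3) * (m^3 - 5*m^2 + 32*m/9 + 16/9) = m^5 - 29*m^4/3 + 290*m^3/9 - 1120*m^2/27 + 32*m/3 + 256/27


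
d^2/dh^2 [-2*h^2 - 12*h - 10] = -4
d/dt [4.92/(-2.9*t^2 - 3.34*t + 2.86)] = (28.536*t + 16.4328)/(2.9*t^2 + 3.34*t - 2.86)^2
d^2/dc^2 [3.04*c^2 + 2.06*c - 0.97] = 6.08000000000000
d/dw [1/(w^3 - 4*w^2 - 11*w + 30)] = (-3*w^2 + 8*w + 11)/(w^3 - 4*w^2 - 11*w + 30)^2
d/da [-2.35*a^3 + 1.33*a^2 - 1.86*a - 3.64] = -7.05*a^2 + 2.66*a - 1.86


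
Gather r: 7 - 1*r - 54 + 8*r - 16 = 7*r - 63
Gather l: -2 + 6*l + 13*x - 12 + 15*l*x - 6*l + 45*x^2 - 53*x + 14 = 15*l*x + 45*x^2 - 40*x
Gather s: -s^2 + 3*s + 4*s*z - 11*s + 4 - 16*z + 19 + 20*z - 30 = -s^2 + s*(4*z - 8) + 4*z - 7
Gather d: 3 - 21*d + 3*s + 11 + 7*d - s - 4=-14*d + 2*s + 10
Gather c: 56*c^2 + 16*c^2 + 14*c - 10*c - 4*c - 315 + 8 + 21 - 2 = 72*c^2 - 288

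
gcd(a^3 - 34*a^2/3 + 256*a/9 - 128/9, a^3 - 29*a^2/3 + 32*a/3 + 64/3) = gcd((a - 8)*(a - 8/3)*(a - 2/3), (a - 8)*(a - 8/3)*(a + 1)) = a^2 - 32*a/3 + 64/3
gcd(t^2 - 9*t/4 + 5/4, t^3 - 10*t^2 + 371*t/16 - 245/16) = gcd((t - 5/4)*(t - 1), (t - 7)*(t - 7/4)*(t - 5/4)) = t - 5/4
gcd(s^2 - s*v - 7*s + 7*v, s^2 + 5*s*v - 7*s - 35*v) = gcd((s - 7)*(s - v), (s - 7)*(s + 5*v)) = s - 7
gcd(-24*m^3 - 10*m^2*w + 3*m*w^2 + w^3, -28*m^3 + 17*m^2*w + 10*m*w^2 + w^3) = 4*m + w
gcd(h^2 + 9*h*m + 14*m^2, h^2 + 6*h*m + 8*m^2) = h + 2*m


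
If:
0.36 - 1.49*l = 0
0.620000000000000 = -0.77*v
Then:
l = 0.24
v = -0.81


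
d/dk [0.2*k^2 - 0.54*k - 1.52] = 0.4*k - 0.54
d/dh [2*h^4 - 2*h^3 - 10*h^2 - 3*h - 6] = 8*h^3 - 6*h^2 - 20*h - 3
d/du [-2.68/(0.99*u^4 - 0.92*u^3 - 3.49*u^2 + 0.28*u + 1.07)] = (10.6128*u^3 - 7.3968*u^2 - 18.7064*u + 0.7504)/(0.99*u^4 - 0.92*u^3 - 3.49*u^2 + 0.28*u + 1.07)^2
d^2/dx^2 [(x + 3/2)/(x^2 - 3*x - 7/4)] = 16*(3*(1 - 2*x)*(-4*x^2 + 12*x + 7) - 4*(2*x - 3)^2*(2*x + 3))/(-4*x^2 + 12*x + 7)^3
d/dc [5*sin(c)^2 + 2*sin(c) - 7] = 2*(5*sin(c) + 1)*cos(c)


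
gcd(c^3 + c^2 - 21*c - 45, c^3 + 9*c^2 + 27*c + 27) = c^2 + 6*c + 9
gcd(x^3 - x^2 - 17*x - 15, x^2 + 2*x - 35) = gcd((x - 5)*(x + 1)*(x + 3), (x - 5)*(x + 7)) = x - 5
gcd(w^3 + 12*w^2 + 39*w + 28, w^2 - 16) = w + 4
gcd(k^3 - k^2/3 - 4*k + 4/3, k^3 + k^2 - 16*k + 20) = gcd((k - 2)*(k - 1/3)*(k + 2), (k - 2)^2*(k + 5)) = k - 2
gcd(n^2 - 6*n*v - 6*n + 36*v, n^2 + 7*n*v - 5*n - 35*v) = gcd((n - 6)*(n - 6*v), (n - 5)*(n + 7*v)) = 1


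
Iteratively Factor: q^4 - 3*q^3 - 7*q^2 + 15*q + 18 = (q + 2)*(q^3 - 5*q^2 + 3*q + 9) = (q + 1)*(q + 2)*(q^2 - 6*q + 9) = (q - 3)*(q + 1)*(q + 2)*(q - 3)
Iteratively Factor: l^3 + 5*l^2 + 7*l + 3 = (l + 3)*(l^2 + 2*l + 1) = (l + 1)*(l + 3)*(l + 1)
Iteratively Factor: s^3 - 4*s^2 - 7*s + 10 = (s - 1)*(s^2 - 3*s - 10) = (s - 1)*(s + 2)*(s - 5)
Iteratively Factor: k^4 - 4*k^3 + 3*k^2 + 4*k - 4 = (k - 2)*(k^3 - 2*k^2 - k + 2) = (k - 2)*(k + 1)*(k^2 - 3*k + 2) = (k - 2)*(k - 1)*(k + 1)*(k - 2)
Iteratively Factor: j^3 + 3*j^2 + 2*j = (j)*(j^2 + 3*j + 2) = j*(j + 1)*(j + 2)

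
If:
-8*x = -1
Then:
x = 1/8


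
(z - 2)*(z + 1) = z^2 - z - 2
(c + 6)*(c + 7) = c^2 + 13*c + 42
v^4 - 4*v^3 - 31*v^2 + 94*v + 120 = (v - 6)*(v - 4)*(v + 1)*(v + 5)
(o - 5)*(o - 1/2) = o^2 - 11*o/2 + 5/2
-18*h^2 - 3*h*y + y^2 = (-6*h + y)*(3*h + y)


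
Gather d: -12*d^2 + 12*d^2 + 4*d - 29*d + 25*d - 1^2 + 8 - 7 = 0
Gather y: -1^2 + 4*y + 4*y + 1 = 8*y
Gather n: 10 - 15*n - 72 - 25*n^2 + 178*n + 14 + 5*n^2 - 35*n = -20*n^2 + 128*n - 48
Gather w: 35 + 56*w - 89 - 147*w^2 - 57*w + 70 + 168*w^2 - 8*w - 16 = 21*w^2 - 9*w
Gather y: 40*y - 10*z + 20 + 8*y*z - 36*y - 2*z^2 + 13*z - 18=y*(8*z + 4) - 2*z^2 + 3*z + 2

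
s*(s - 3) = s^2 - 3*s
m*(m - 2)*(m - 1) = m^3 - 3*m^2 + 2*m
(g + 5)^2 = g^2 + 10*g + 25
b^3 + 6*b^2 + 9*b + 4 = (b + 1)^2*(b + 4)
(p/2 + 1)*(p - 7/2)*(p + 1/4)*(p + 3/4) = p^4/2 - p^3/4 - 133*p^2/32 - 233*p/64 - 21/32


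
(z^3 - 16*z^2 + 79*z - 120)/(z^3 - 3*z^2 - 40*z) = (z^2 - 8*z + 15)/(z*(z + 5))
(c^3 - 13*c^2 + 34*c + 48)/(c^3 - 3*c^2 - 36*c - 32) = (c - 6)/(c + 4)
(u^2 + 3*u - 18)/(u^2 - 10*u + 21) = (u + 6)/(u - 7)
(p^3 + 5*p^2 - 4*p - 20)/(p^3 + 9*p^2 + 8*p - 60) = (p + 2)/(p + 6)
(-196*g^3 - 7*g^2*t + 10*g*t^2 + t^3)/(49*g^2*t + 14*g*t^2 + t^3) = (-4*g + t)/t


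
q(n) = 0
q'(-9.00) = 0.00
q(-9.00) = 0.00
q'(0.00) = 0.00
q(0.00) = 0.00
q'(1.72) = 0.00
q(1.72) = 0.00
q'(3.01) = 0.00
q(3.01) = 0.00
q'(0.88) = 0.00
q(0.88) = 0.00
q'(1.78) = 0.00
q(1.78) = 0.00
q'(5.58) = 0.00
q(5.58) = 0.00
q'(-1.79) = 0.00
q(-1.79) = 0.00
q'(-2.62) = 0.00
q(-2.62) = 0.00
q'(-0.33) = 0.00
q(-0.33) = 0.00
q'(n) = 0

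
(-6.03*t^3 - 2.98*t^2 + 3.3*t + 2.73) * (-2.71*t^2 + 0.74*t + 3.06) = 16.3413*t^5 + 3.6136*t^4 - 29.6*t^3 - 14.0751*t^2 + 12.1182*t + 8.3538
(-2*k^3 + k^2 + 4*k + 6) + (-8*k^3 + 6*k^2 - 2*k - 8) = -10*k^3 + 7*k^2 + 2*k - 2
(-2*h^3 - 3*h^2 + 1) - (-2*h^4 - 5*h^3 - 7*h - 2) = 2*h^4 + 3*h^3 - 3*h^2 + 7*h + 3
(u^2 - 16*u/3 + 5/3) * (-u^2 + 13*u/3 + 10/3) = -u^4 + 29*u^3/3 - 193*u^2/9 - 95*u/9 + 50/9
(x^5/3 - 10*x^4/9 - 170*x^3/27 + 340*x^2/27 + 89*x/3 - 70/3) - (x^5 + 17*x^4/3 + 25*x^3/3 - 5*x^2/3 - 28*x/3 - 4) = -2*x^5/3 - 61*x^4/9 - 395*x^3/27 + 385*x^2/27 + 39*x - 58/3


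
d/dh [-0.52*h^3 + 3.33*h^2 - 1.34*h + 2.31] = -1.56*h^2 + 6.66*h - 1.34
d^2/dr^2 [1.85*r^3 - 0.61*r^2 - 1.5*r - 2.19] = 11.1*r - 1.22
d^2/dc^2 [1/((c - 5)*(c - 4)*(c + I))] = 2*((c - 5)^2*(c - 4)^2 + (c - 5)^2*(c - 4)*(c + I) + (c - 5)^2*(c + I)^2 + (c - 5)*(c - 4)^2*(c + I) + (c - 5)*(c - 4)*(c + I)^2 + (c - 4)^2*(c + I)^2)/((c - 5)^3*(c - 4)^3*(c + I)^3)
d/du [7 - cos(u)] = sin(u)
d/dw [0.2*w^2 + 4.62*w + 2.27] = 0.4*w + 4.62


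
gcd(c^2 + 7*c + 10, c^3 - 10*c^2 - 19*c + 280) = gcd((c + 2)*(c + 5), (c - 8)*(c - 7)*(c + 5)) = c + 5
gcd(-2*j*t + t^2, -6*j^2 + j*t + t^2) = -2*j + t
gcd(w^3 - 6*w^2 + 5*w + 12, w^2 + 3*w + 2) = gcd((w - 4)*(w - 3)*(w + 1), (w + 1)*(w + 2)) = w + 1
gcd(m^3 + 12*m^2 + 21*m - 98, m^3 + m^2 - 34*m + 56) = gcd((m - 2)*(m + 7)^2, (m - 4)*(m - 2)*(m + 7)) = m^2 + 5*m - 14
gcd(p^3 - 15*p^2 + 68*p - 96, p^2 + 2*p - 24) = p - 4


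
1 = 1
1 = 1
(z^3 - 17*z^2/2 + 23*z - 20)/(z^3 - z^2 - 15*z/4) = 2*(z^2 - 6*z + 8)/(z*(2*z + 3))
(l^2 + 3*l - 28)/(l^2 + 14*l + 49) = (l - 4)/(l + 7)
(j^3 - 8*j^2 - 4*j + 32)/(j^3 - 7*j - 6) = (j^2 - 10*j + 16)/(j^2 - 2*j - 3)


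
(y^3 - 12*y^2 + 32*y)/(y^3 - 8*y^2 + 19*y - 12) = y*(y - 8)/(y^2 - 4*y + 3)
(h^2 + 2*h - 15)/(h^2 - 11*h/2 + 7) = 2*(h^2 + 2*h - 15)/(2*h^2 - 11*h + 14)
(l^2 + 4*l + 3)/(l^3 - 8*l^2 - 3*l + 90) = (l + 1)/(l^2 - 11*l + 30)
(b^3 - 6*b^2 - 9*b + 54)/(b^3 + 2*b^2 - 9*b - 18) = (b - 6)/(b + 2)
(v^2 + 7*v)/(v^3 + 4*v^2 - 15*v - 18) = v*(v + 7)/(v^3 + 4*v^2 - 15*v - 18)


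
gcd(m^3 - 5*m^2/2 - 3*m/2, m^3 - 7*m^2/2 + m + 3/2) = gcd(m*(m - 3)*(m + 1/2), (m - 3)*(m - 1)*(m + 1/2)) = m^2 - 5*m/2 - 3/2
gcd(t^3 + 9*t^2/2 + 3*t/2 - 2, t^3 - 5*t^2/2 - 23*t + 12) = t^2 + 7*t/2 - 2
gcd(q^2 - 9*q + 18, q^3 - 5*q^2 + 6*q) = q - 3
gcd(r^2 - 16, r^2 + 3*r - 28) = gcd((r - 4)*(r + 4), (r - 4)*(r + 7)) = r - 4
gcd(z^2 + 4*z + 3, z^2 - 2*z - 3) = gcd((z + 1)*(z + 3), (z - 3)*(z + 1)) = z + 1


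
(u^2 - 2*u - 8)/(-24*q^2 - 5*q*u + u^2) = (-u^2 + 2*u + 8)/(24*q^2 + 5*q*u - u^2)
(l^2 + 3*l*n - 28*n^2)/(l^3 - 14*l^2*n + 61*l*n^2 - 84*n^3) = (l + 7*n)/(l^2 - 10*l*n + 21*n^2)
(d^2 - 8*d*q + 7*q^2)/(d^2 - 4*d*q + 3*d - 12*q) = (d^2 - 8*d*q + 7*q^2)/(d^2 - 4*d*q + 3*d - 12*q)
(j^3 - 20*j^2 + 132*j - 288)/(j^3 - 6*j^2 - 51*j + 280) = (j^2 - 12*j + 36)/(j^2 + 2*j - 35)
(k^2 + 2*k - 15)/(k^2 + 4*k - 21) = (k + 5)/(k + 7)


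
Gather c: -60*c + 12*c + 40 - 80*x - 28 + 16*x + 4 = -48*c - 64*x + 16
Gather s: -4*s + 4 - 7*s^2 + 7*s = -7*s^2 + 3*s + 4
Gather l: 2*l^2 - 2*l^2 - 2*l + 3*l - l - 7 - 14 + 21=0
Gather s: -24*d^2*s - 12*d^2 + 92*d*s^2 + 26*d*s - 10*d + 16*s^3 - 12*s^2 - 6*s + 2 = -12*d^2 - 10*d + 16*s^3 + s^2*(92*d - 12) + s*(-24*d^2 + 26*d - 6) + 2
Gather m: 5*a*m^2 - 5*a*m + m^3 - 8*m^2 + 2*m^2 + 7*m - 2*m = m^3 + m^2*(5*a - 6) + m*(5 - 5*a)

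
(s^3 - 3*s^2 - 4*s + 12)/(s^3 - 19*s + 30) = (s + 2)/(s + 5)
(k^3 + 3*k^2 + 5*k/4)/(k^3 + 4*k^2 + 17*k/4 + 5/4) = k/(k + 1)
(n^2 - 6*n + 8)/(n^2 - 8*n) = (n^2 - 6*n + 8)/(n*(n - 8))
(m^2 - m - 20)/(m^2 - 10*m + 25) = (m + 4)/(m - 5)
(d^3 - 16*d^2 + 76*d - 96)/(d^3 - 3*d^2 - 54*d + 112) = (d - 6)/(d + 7)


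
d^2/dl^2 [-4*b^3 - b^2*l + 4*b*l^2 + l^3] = 8*b + 6*l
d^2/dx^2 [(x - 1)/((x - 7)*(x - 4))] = 2*(x^3 - 3*x^2 - 51*x + 215)/(x^6 - 33*x^5 + 447*x^4 - 3179*x^3 + 12516*x^2 - 25872*x + 21952)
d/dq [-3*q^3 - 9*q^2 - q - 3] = -9*q^2 - 18*q - 1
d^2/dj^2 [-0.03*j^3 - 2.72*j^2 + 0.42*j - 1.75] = -0.18*j - 5.44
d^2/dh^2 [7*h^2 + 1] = 14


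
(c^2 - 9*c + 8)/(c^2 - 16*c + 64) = (c - 1)/(c - 8)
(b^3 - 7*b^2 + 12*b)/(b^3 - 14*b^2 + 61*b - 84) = b/(b - 7)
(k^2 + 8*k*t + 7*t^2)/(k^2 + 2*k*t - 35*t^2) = (-k - t)/(-k + 5*t)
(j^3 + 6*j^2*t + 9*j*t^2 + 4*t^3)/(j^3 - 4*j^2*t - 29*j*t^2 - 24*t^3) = (-j^2 - 5*j*t - 4*t^2)/(-j^2 + 5*j*t + 24*t^2)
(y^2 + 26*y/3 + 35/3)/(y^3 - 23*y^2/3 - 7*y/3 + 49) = (3*y^2 + 26*y + 35)/(3*y^3 - 23*y^2 - 7*y + 147)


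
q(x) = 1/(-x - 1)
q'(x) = (-x - 1)^(-2)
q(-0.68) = -3.12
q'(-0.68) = 9.77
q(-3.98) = 0.34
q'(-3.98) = 0.11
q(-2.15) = 0.87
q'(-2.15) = 0.76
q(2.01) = -0.33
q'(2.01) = 0.11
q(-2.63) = 0.61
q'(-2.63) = 0.38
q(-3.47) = 0.40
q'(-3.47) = 0.16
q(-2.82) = 0.55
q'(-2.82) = 0.30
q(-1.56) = 1.79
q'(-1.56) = 3.19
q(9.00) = -0.10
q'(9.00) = 0.01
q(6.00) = -0.14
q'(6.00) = 0.02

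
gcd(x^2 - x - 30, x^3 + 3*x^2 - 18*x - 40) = x + 5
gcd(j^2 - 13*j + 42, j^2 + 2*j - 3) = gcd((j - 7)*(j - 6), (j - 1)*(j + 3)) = 1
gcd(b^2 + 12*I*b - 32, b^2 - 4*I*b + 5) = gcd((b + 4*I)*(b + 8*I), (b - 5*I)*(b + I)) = 1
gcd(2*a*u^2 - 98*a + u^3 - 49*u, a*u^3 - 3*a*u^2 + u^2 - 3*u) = 1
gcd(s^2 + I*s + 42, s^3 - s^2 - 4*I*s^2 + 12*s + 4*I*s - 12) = s - 6*I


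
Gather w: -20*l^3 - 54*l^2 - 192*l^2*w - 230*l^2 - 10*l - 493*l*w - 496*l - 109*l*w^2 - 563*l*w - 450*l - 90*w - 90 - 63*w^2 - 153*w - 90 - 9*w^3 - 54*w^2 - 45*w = -20*l^3 - 284*l^2 - 956*l - 9*w^3 + w^2*(-109*l - 117) + w*(-192*l^2 - 1056*l - 288) - 180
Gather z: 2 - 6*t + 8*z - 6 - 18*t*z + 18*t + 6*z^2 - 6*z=12*t + 6*z^2 + z*(2 - 18*t) - 4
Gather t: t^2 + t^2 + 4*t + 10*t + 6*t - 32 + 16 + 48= 2*t^2 + 20*t + 32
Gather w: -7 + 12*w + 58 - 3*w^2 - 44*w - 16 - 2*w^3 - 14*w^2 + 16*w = -2*w^3 - 17*w^2 - 16*w + 35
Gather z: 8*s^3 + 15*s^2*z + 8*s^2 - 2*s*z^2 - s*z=8*s^3 + 8*s^2 - 2*s*z^2 + z*(15*s^2 - s)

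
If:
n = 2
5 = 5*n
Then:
No Solution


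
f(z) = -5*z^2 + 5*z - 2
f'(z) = 5 - 10*z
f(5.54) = -127.76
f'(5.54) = -50.40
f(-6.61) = -253.51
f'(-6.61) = 71.10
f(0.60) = -0.80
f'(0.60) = -1.00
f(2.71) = -25.17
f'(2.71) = -22.10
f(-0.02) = -2.10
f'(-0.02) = 5.20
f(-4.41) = -121.29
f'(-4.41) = 49.10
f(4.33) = -74.09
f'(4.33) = -38.30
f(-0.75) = -8.56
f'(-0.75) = 12.50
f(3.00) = -32.00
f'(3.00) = -25.00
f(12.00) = -662.00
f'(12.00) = -115.00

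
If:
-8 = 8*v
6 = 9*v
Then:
No Solution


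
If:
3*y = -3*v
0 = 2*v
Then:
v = 0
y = 0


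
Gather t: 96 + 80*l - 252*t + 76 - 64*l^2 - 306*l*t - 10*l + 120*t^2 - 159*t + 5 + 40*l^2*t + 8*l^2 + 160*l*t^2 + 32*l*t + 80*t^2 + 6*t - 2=-56*l^2 + 70*l + t^2*(160*l + 200) + t*(40*l^2 - 274*l - 405) + 175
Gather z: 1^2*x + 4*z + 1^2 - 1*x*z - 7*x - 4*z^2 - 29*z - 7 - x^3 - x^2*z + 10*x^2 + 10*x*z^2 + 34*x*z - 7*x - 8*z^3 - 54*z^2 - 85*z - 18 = -x^3 + 10*x^2 - 13*x - 8*z^3 + z^2*(10*x - 58) + z*(-x^2 + 33*x - 110) - 24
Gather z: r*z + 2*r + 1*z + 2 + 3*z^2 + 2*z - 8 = 2*r + 3*z^2 + z*(r + 3) - 6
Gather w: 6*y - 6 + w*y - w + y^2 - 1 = w*(y - 1) + y^2 + 6*y - 7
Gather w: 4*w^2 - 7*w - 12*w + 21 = 4*w^2 - 19*w + 21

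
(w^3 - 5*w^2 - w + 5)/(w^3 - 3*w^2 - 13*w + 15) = (w + 1)/(w + 3)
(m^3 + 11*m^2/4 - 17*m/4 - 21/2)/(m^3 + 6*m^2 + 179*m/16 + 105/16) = 4*(m - 2)/(4*m + 5)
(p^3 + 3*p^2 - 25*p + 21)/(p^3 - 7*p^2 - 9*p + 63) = (p^2 + 6*p - 7)/(p^2 - 4*p - 21)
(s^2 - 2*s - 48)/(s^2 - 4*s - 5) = (-s^2 + 2*s + 48)/(-s^2 + 4*s + 5)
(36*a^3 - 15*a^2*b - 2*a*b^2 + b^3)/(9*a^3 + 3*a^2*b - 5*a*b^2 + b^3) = (4*a + b)/(a + b)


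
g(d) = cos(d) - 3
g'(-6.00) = -0.28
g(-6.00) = -2.04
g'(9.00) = -0.41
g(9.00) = -3.91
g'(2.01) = -0.91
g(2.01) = -3.43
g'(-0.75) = 0.68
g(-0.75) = -2.27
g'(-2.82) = 0.32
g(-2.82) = -3.95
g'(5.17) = 0.90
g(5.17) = -2.56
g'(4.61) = 0.99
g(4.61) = -3.10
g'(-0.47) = 0.45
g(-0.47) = -2.11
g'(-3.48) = -0.33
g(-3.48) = -3.94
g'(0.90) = -0.78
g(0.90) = -2.38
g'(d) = -sin(d)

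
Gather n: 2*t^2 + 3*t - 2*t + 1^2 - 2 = 2*t^2 + t - 1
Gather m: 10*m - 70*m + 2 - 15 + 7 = -60*m - 6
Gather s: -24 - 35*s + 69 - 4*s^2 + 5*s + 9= -4*s^2 - 30*s + 54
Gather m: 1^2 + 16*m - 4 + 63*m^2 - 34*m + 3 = 63*m^2 - 18*m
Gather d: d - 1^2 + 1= d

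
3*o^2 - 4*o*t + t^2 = (-3*o + t)*(-o + t)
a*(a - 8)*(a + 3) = a^3 - 5*a^2 - 24*a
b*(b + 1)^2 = b^3 + 2*b^2 + b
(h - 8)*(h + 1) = h^2 - 7*h - 8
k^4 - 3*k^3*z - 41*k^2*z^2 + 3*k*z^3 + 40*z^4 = (k - 8*z)*(k - z)*(k + z)*(k + 5*z)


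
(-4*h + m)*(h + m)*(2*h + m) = -8*h^3 - 10*h^2*m - h*m^2 + m^3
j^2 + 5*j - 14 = (j - 2)*(j + 7)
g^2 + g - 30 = (g - 5)*(g + 6)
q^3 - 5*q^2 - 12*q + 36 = (q - 6)*(q - 2)*(q + 3)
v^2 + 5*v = v*(v + 5)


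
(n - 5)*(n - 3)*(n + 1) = n^3 - 7*n^2 + 7*n + 15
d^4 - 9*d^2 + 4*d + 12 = (d - 2)^2*(d + 1)*(d + 3)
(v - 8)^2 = v^2 - 16*v + 64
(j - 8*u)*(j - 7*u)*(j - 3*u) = j^3 - 18*j^2*u + 101*j*u^2 - 168*u^3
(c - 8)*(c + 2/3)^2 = c^3 - 20*c^2/3 - 92*c/9 - 32/9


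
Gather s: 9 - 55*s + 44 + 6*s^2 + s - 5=6*s^2 - 54*s + 48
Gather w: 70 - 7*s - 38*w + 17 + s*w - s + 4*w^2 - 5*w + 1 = -8*s + 4*w^2 + w*(s - 43) + 88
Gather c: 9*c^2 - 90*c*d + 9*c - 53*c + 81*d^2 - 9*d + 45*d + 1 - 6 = 9*c^2 + c*(-90*d - 44) + 81*d^2 + 36*d - 5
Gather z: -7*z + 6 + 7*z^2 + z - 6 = 7*z^2 - 6*z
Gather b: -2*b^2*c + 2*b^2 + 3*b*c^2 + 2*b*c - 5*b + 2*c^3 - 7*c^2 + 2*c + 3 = b^2*(2 - 2*c) + b*(3*c^2 + 2*c - 5) + 2*c^3 - 7*c^2 + 2*c + 3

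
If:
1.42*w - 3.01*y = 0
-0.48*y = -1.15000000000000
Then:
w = 5.08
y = 2.40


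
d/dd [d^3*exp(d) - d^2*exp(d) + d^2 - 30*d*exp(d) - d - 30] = d^3*exp(d) + 2*d^2*exp(d) - 32*d*exp(d) + 2*d - 30*exp(d) - 1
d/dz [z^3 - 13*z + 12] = 3*z^2 - 13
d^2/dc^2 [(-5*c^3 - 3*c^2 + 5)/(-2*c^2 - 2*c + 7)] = 6*(26*c^3 - 48*c^2 + 225*c + 19)/(8*c^6 + 24*c^5 - 60*c^4 - 160*c^3 + 210*c^2 + 294*c - 343)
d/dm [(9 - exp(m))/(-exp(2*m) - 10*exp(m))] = (-exp(2*m) + 18*exp(m) + 90)*exp(-m)/(exp(2*m) + 20*exp(m) + 100)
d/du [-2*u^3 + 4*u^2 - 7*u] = -6*u^2 + 8*u - 7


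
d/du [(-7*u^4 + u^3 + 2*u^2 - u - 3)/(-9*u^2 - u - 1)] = 2*(63*u^5 + 6*u^4 + 13*u^3 - 7*u^2 - 29*u - 1)/(81*u^4 + 18*u^3 + 19*u^2 + 2*u + 1)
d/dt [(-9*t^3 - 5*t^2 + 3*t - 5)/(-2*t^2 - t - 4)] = (18*t^4 + 18*t^3 + 119*t^2 + 20*t - 17)/(4*t^4 + 4*t^3 + 17*t^2 + 8*t + 16)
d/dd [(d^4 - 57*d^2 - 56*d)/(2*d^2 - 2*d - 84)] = (d*(2*d - 1)*(-d^3 + 57*d + 56)/2 + (-d^2 + d + 42)*(-2*d^3 + 57*d + 28))/(-d^2 + d + 42)^2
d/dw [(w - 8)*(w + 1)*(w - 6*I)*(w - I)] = 4*w^3 + w^2*(-21 - 21*I) + w*(-28 + 98*I) + 42 + 56*I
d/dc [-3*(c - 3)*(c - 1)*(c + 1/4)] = -9*c^2 + 45*c/2 - 6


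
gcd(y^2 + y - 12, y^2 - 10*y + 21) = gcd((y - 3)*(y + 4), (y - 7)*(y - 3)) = y - 3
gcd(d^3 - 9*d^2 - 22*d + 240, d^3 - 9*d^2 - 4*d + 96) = d - 8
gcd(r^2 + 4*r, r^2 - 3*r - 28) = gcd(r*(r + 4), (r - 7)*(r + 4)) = r + 4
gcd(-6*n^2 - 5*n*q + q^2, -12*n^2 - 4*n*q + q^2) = -6*n + q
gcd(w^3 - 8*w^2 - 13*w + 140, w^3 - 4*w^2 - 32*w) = w + 4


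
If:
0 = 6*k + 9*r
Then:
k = -3*r/2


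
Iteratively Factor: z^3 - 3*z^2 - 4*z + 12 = (z + 2)*(z^2 - 5*z + 6) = (z - 2)*(z + 2)*(z - 3)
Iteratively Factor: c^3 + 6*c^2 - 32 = (c + 4)*(c^2 + 2*c - 8) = (c - 2)*(c + 4)*(c + 4)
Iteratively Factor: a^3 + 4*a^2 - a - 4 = (a - 1)*(a^2 + 5*a + 4) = (a - 1)*(a + 1)*(a + 4)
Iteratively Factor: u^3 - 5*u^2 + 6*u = (u - 2)*(u^2 - 3*u) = u*(u - 2)*(u - 3)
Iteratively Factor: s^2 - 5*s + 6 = (s - 2)*(s - 3)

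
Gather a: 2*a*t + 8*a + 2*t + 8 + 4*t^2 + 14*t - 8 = a*(2*t + 8) + 4*t^2 + 16*t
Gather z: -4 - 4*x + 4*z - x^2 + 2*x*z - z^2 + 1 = -x^2 - 4*x - z^2 + z*(2*x + 4) - 3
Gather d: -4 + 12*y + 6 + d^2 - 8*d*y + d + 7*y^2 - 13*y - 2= d^2 + d*(1 - 8*y) + 7*y^2 - y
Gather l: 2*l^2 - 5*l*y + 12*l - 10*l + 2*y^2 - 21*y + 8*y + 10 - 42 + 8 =2*l^2 + l*(2 - 5*y) + 2*y^2 - 13*y - 24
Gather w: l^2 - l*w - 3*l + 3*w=l^2 - 3*l + w*(3 - l)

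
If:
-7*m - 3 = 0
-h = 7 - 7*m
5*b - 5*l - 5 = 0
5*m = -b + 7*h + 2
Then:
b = -461/7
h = -10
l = -468/7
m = -3/7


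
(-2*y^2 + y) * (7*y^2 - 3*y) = -14*y^4 + 13*y^3 - 3*y^2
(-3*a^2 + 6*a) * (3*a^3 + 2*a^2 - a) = -9*a^5 + 12*a^4 + 15*a^3 - 6*a^2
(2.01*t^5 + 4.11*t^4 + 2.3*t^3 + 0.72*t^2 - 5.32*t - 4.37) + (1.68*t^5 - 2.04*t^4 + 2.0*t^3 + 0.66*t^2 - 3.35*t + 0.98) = 3.69*t^5 + 2.07*t^4 + 4.3*t^3 + 1.38*t^2 - 8.67*t - 3.39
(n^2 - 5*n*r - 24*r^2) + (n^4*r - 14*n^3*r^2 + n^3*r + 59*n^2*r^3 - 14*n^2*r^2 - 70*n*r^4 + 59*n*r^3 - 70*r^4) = n^4*r - 14*n^3*r^2 + n^3*r + 59*n^2*r^3 - 14*n^2*r^2 + n^2 - 70*n*r^4 + 59*n*r^3 - 5*n*r - 70*r^4 - 24*r^2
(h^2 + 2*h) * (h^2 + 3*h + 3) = h^4 + 5*h^3 + 9*h^2 + 6*h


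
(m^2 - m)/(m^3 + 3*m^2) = (m - 1)/(m*(m + 3))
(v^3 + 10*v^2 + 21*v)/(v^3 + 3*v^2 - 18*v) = (v^2 + 10*v + 21)/(v^2 + 3*v - 18)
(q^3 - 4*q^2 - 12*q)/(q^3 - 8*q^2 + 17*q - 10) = q*(q^2 - 4*q - 12)/(q^3 - 8*q^2 + 17*q - 10)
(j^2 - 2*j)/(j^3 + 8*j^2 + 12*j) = (j - 2)/(j^2 + 8*j + 12)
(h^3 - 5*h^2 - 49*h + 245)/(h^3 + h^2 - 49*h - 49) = (h - 5)/(h + 1)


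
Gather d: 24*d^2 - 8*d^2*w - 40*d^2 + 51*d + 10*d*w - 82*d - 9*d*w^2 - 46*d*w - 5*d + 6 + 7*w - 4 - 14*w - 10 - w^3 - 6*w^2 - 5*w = d^2*(-8*w - 16) + d*(-9*w^2 - 36*w - 36) - w^3 - 6*w^2 - 12*w - 8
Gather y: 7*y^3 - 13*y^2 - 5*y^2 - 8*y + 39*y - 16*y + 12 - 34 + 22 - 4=7*y^3 - 18*y^2 + 15*y - 4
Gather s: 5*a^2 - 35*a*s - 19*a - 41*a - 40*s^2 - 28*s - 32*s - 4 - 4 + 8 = 5*a^2 - 60*a - 40*s^2 + s*(-35*a - 60)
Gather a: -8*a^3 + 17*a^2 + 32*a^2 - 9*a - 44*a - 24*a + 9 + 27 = -8*a^3 + 49*a^2 - 77*a + 36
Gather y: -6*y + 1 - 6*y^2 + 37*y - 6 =-6*y^2 + 31*y - 5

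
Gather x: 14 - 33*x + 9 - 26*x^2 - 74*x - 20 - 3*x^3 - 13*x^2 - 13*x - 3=-3*x^3 - 39*x^2 - 120*x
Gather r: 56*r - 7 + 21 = 56*r + 14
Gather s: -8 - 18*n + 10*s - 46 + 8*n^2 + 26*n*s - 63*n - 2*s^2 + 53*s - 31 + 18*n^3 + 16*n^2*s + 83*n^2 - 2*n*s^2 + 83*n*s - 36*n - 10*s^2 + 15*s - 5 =18*n^3 + 91*n^2 - 117*n + s^2*(-2*n - 12) + s*(16*n^2 + 109*n + 78) - 90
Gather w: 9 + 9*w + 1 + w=10*w + 10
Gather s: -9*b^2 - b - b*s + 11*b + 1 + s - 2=-9*b^2 + 10*b + s*(1 - b) - 1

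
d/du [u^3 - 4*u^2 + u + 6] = 3*u^2 - 8*u + 1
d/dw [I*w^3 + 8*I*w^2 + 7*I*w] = I*(3*w^2 + 16*w + 7)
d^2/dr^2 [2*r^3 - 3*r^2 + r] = 12*r - 6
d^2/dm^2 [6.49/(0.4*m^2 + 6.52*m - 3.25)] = (-2.0768*m^2 - 33.85184*m + 6.49*(0.8*m + 6.52)*(1.6*m + 13.04) + 16.874)/(0.4*m^2 + 6.52*m - 3.25)^3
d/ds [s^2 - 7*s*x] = 2*s - 7*x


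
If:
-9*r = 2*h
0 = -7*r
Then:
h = 0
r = 0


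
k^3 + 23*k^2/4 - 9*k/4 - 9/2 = (k - 1)*(k + 3/4)*(k + 6)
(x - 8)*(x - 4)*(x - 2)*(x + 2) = x^4 - 12*x^3 + 28*x^2 + 48*x - 128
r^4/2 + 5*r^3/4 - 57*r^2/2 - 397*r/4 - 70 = (r/2 + 1/2)*(r - 8)*(r + 5/2)*(r + 7)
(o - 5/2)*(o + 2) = o^2 - o/2 - 5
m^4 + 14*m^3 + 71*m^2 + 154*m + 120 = (m + 2)*(m + 3)*(m + 4)*(m + 5)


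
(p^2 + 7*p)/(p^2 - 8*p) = (p + 7)/(p - 8)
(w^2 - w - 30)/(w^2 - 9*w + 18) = (w + 5)/(w - 3)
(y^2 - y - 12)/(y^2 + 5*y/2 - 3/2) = 2*(y - 4)/(2*y - 1)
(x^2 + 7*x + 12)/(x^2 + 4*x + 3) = (x + 4)/(x + 1)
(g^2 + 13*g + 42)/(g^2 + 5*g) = (g^2 + 13*g + 42)/(g*(g + 5))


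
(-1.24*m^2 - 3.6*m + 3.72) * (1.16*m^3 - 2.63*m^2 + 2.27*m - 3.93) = -1.4384*m^5 - 0.914800000000001*m^4 + 10.9684*m^3 - 13.0824*m^2 + 22.5924*m - 14.6196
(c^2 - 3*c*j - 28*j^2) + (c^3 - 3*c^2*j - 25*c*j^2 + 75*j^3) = c^3 - 3*c^2*j + c^2 - 25*c*j^2 - 3*c*j + 75*j^3 - 28*j^2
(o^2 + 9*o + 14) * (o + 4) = o^3 + 13*o^2 + 50*o + 56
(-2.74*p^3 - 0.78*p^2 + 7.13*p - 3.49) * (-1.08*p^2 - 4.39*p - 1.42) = 2.9592*p^5 + 12.871*p^4 - 0.3854*p^3 - 26.4239*p^2 + 5.1965*p + 4.9558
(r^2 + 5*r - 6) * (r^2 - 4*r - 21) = r^4 + r^3 - 47*r^2 - 81*r + 126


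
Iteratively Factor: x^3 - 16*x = (x + 4)*(x^2 - 4*x) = (x - 4)*(x + 4)*(x)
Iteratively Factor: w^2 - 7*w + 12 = (w - 4)*(w - 3)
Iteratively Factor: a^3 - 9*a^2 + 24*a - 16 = (a - 4)*(a^2 - 5*a + 4) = (a - 4)^2*(a - 1)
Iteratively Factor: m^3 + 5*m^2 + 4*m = (m + 4)*(m^2 + m) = m*(m + 4)*(m + 1)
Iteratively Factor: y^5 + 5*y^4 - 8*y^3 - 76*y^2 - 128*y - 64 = (y + 2)*(y^4 + 3*y^3 - 14*y^2 - 48*y - 32) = (y + 2)^2*(y^3 + y^2 - 16*y - 16) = (y + 1)*(y + 2)^2*(y^2 - 16) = (y + 1)*(y + 2)^2*(y + 4)*(y - 4)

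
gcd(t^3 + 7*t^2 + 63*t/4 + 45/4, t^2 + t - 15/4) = t + 5/2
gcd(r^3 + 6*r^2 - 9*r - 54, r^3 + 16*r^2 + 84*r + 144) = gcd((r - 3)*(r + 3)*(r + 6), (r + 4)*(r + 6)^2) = r + 6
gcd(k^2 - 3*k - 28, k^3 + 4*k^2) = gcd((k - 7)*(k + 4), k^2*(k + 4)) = k + 4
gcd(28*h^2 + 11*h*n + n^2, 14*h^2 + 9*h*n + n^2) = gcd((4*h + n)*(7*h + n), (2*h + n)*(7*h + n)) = 7*h + n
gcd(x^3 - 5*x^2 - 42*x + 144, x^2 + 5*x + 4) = 1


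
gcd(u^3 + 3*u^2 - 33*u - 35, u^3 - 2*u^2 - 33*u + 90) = u - 5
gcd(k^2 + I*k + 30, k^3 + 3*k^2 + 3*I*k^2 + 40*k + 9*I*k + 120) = k - 5*I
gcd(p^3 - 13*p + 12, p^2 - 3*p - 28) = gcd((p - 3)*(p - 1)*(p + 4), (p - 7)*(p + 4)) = p + 4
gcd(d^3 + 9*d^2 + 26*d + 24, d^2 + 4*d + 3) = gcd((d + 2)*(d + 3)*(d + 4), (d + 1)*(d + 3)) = d + 3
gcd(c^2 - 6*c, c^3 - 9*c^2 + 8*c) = c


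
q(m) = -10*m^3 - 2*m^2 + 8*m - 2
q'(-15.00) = -6682.00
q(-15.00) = 33178.00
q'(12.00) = -4360.00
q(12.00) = -17474.00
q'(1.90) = -107.90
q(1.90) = -62.61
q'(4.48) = -612.03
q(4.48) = -905.45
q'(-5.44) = -858.05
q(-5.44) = 1505.18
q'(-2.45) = -162.28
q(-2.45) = 113.46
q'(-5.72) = -950.67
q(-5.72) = 1758.30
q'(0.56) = -3.65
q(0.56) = 0.10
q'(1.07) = -30.63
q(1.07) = -7.98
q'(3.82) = -445.05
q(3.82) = -558.05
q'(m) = -30*m^2 - 4*m + 8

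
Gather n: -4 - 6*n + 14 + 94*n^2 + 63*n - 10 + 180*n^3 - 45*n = 180*n^3 + 94*n^2 + 12*n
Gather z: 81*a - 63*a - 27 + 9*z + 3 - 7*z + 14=18*a + 2*z - 10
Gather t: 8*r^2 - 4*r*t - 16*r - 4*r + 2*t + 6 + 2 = 8*r^2 - 20*r + t*(2 - 4*r) + 8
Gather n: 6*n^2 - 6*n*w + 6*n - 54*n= 6*n^2 + n*(-6*w - 48)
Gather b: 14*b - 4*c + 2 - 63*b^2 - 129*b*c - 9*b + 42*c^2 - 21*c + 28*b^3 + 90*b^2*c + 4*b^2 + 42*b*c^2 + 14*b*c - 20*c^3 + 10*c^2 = 28*b^3 + b^2*(90*c - 59) + b*(42*c^2 - 115*c + 5) - 20*c^3 + 52*c^2 - 25*c + 2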